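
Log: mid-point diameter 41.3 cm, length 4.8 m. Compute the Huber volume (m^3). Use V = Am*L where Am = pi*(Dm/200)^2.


Huber: V = Am * L,  Am = pi*(Dm/200)^2
Am = pi*(41.3/200)^2 = 0.133965 m^2
V = 0.133965*4.8 = 0.643 m^3

0.643


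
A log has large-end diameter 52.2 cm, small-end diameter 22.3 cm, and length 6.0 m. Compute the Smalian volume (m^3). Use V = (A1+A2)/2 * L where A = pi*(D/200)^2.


Smalian: V = (A1 + A2)/2 * L,  A = pi*(D/200)^2
A1 = pi*(52.2/200)^2 = 0.214008 m^2
A2 = pi*(22.3/200)^2 = 0.039057 m^2
V = (0.214008+0.039057)/2*6.0 = 0.7592 m^3

0.7592


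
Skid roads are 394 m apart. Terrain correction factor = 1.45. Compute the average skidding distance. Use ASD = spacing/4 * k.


Formula: ASD = (spacing / 4) * correction
Uncorrected distance = spacing / 4 = 394 / 4 = 98.5 m
ASD = 98.5 * 1.45 = 143 m

143


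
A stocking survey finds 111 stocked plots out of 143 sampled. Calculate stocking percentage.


Formula: Stocking % = stocked plots / total plots * 100
Stocking = 111 / 143 * 100
Stocking = 0.7762 * 100 = 77.6%

77.6


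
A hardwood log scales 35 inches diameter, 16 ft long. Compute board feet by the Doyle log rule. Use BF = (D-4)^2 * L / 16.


Doyle: BF = (D - 4)^2 * L / 16
Adjusted diameter = 35 - 4 = 31 in
(D-4)^2 = 31^2 = 961
BF = 961 * 16 / 16 = 961 BF

961


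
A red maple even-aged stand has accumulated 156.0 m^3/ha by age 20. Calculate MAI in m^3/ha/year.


Formula: MAI = Total Volume / Stand Age
MAI = 156.0 m^3/ha / 20 years
MAI = 7.8 m^3/ha/year

7.8


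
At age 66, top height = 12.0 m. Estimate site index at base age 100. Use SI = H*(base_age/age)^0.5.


Formula: SI = H_dom * (base_age / age)^0.5
Age ratio = 100 / 66 = 1.51515
sqrt(age_ratio) = 1.23091
SI = 12.0 * 1.23091 = 14.8 m

14.8


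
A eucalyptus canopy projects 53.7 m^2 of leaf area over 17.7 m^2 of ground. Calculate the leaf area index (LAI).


Formula: LAI = total leaf area / ground area  (dimensionless)
LAI = 53.7 m^2 / 17.7 m^2
LAI = 3.03

3.03


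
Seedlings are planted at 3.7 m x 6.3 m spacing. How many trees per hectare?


Formula: TPH = 10000 m^2/ha / (spacing_x * spacing_y)
Area per tree = 3.7 m * 6.3 m = 23.31 m^2
TPH = 10000 / 23.31 = 429 trees/ha

429


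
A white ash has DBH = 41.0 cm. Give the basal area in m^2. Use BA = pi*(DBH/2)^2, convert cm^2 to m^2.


Formula: BA = pi * (DBH/2)^2 / 10000  (cm^2 to m^2)
Radius = DBH/2 = 41.0/2 = 20.5 cm
BA = pi * 20.5^2 / 10000
   = 1320.2543 cm^2 / 10000
   = 0.132 m^2

0.132


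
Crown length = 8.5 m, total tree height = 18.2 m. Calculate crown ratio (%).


Formula: Crown Ratio = (Crown Length / Total Height) * 100
CR = (8.5 m / 18.2 m) * 100
CR = 0.467 * 100 = 46.7%

46.7


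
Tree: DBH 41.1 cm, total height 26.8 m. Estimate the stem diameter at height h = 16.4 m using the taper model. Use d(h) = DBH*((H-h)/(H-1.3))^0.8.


Taper: d(h) = DBH * ((H - h) / (H - 1.3))^0.8
Numerator = H - h = 26.8 - 16.4 = 10.4 m
Denominator = H - 1.3 = 26.8 - 1.3 = 25.5 m
Ratio = 10.4 / 25.5 = 0.40784
d = 41.1 * 0.40784^0.8 = 20.1 cm

20.1


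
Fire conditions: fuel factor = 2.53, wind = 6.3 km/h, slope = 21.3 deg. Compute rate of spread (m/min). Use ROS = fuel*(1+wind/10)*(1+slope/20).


Formula: ROS = fuel * (1 + wind/10) * (1 + slope/20)
Wind factor = 1 + 6.3/10 = 1.63
Slope factor = 1 + 21.3/20 = 2.065
ROS = 2.53 * 1.63 * 2.065 = 8.52 m/min

8.52


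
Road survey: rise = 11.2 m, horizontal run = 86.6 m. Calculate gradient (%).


Formula: Gradient = rise / run * 100
Gradient = 11.2 / 86.6 * 100 = 12.9%

12.9


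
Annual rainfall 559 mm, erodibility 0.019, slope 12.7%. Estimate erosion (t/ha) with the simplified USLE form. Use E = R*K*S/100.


Formula: E = R * K * S / 100  (simplified USLE)
R * K = 559 * 0.019 = 10.621
E = 10.621 * 12.7 / 100 = 1.35 t/ha

1.35


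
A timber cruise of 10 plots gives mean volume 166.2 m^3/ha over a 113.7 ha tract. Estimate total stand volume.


Formula: Total Volume = Mean Volume per ha * Total Area
Total Volume = 166.2 m^3/ha * 113.7 ha
Total Volume = 18897 m^3

18897


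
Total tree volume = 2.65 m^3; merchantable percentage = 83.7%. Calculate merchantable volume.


Formula: MV = V_total * (merchantable_pct / 100)
Merchantable fraction = 83.7% / 100 = 0.837
MV = 2.65 m^3 * 0.837 = 2.218 m^3

2.218


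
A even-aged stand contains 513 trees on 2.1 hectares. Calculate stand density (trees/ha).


Formula: Stand Density = N_trees / Area_ha
Density = 513 trees / 2.1 ha
Density = 244 trees/ha

244


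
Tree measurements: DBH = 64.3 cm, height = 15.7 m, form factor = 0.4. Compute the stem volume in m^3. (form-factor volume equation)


Formula: V = pi * (DBH/200)^2 * H * ff
Radius = DBH/200 = 64.3/200 = 0.3215 m
Radius^2 = 0.3215^2 = 0.10336225 m^2
V = pi * 0.10336225 * 15.7 * 0.4
V = 2.039 m^3

2.039


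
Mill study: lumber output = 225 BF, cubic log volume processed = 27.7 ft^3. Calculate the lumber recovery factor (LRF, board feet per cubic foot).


Formula: LRF = Lumber Output (BF) / Log Input (ft^3)
LRF = 225 BF / 27.7 ft^3
LRF = 8.12 BF/ft^3

8.12


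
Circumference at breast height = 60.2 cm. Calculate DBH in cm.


Formula: DBH = C / pi
DBH = 60.2 / pi
pi = 3.14159...
DBH = 19.2 cm

19.2


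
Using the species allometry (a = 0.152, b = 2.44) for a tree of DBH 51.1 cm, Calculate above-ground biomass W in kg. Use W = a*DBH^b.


Formula: W = a * DBH^b  (allometric power law)
DBH^b = 51.1^2.44 = 14741.6806
W = 0.152 * 14741.6806 = 2240.7 kg

2240.7


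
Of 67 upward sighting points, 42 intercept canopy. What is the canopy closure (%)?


Formula: Canopy closure = covered points / total points * 100
Closure = 42 / 67 * 100
Closure = 0.6269 * 100 = 62.7%

62.7


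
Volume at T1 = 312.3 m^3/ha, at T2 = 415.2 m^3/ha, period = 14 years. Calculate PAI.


Formula: PAI = (V_T2 - V_T1) / (T2 - T1)
Volume increment = 415.2 - 312.3 = 102.9 m^3/ha
PAI = 102.9 / 14 = 7.35 m^3/ha/year

7.35


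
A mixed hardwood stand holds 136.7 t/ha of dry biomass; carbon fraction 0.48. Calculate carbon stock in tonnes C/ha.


Formula: Carbon Stock = Biomass * Carbon Fraction
C = 136.7 t/ha * 0.48
C = 65.6 t C/ha

65.6


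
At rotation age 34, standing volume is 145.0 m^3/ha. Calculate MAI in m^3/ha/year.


Formula: MAI = Total Volume / Stand Age
MAI = 145.0 m^3/ha / 34 years
MAI = 4.26 m^3/ha/year

4.26


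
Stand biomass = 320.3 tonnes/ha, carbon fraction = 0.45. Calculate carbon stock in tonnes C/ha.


Formula: Carbon Stock = Biomass * Carbon Fraction
C = 320.3 t/ha * 0.45
C = 144.1 t C/ha

144.1


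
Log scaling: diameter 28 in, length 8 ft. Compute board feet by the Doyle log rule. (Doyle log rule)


Doyle: BF = (D - 4)^2 * L / 16
Adjusted diameter = 28 - 4 = 24 in
(D-4)^2 = 24^2 = 576
BF = 576 * 8 / 16 = 288 BF

288


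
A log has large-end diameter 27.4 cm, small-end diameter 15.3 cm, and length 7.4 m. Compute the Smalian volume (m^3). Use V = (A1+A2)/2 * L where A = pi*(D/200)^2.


Smalian: V = (A1 + A2)/2 * L,  A = pi*(D/200)^2
A1 = pi*(27.4/200)^2 = 0.058965 m^2
A2 = pi*(15.3/200)^2 = 0.018385 m^2
V = (0.058965+0.018385)/2*7.4 = 0.2862 m^3

0.2862


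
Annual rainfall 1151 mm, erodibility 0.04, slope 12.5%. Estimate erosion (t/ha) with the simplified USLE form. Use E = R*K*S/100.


Formula: E = R * K * S / 100  (simplified USLE)
R * K = 1151 * 0.04 = 46.04
E = 46.04 * 12.5 / 100 = 5.76 t/ha

5.76


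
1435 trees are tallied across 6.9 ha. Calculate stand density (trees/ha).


Formula: Stand Density = N_trees / Area_ha
Density = 1435 trees / 6.9 ha
Density = 208 trees/ha

208


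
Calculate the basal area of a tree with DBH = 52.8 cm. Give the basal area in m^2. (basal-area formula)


Formula: BA = pi * (DBH/2)^2 / 10000  (cm^2 to m^2)
Radius = DBH/2 = 52.8/2 = 26.4 cm
BA = pi * 26.4^2 / 10000
   = 2189.5644 cm^2 / 10000
   = 0.219 m^2

0.219


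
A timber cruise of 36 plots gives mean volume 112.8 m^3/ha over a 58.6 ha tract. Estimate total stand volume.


Formula: Total Volume = Mean Volume per ha * Total Area
Total Volume = 112.8 m^3/ha * 58.6 ha
Total Volume = 6610 m^3

6610


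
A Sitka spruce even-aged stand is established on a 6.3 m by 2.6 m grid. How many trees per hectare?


Formula: TPH = 10000 m^2/ha / (spacing_x * spacing_y)
Area per tree = 6.3 m * 2.6 m = 16.38 m^2
TPH = 10000 / 16.38 = 611 trees/ha

611


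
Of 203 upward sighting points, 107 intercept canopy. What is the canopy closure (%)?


Formula: Canopy closure = covered points / total points * 100
Closure = 107 / 203 * 100
Closure = 0.5271 * 100 = 52.7%

52.7


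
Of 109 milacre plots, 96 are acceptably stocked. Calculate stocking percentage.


Formula: Stocking % = stocked plots / total plots * 100
Stocking = 96 / 109 * 100
Stocking = 0.8807 * 100 = 88.1%

88.1


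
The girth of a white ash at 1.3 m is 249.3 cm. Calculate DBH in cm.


Formula: DBH = C / pi
DBH = 249.3 / pi
pi = 3.14159...
DBH = 79.4 cm

79.4


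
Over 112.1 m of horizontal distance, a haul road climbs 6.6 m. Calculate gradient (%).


Formula: Gradient = rise / run * 100
Gradient = 6.6 / 112.1 * 100 = 5.9%

5.9


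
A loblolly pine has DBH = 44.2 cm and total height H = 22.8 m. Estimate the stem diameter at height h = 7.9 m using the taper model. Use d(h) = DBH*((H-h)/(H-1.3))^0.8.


Taper: d(h) = DBH * ((H - h) / (H - 1.3))^0.8
Numerator = H - h = 22.8 - 7.9 = 14.9 m
Denominator = H - 1.3 = 22.8 - 1.3 = 21.5 m
Ratio = 14.9 / 21.5 = 0.69302
d = 44.2 * 0.69302^0.8 = 33.0 cm

33.0


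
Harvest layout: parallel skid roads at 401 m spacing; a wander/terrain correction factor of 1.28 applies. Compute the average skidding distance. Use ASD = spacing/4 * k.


Formula: ASD = (spacing / 4) * correction
Uncorrected distance = spacing / 4 = 401 / 4 = 100.25 m
ASD = 100.25 * 1.28 = 128 m

128


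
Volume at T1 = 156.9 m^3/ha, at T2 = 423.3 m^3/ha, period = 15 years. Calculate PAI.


Formula: PAI = (V_T2 - V_T1) / (T2 - T1)
Volume increment = 423.3 - 156.9 = 266.4 m^3/ha
PAI = 266.4 / 15 = 17.76 m^3/ha/year

17.76


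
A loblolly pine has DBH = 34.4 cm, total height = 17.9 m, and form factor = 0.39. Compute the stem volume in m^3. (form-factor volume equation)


Formula: V = pi * (DBH/200)^2 * H * ff
Radius = DBH/200 = 34.4/200 = 0.172 m
Radius^2 = 0.172^2 = 0.029584 m^2
V = pi * 0.029584 * 17.9 * 0.39
V = 0.649 m^3

0.649


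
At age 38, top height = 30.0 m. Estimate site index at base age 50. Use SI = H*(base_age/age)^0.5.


Formula: SI = H_dom * (base_age / age)^0.5
Age ratio = 50 / 38 = 1.31579
sqrt(age_ratio) = 1.14708
SI = 30.0 * 1.14708 = 34.4 m

34.4


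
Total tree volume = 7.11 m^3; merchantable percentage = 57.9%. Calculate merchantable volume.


Formula: MV = V_total * (merchantable_pct / 100)
Merchantable fraction = 57.9% / 100 = 0.579
MV = 7.11 m^3 * 0.579 = 4.117 m^3

4.117


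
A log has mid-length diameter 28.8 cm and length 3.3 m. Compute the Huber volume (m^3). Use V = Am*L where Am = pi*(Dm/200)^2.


Huber: V = Am * L,  Am = pi*(Dm/200)^2
Am = pi*(28.8/200)^2 = 0.065144 m^2
V = 0.065144*3.3 = 0.215 m^3

0.215


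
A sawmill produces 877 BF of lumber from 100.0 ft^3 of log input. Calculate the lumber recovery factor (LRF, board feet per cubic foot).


Formula: LRF = Lumber Output (BF) / Log Input (ft^3)
LRF = 877 BF / 100.0 ft^3
LRF = 8.77 BF/ft^3

8.77


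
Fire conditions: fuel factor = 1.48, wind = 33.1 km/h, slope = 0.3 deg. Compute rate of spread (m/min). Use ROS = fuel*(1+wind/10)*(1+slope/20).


Formula: ROS = fuel * (1 + wind/10) * (1 + slope/20)
Wind factor = 1 + 33.1/10 = 4.31
Slope factor = 1 + 0.3/20 = 1.015
ROS = 1.48 * 4.31 * 1.015 = 6.47 m/min

6.47


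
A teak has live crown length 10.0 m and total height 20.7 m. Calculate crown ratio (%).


Formula: Crown Ratio = (Crown Length / Total Height) * 100
CR = (10.0 m / 20.7 m) * 100
CR = 0.4831 * 100 = 48.3%

48.3


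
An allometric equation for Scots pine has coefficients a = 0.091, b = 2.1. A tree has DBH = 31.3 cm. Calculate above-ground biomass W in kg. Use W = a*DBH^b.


Formula: W = a * DBH^b  (allometric power law)
DBH^b = 31.3^2.1 = 1382.4299
W = 0.091 * 1382.4299 = 125.8 kg

125.8


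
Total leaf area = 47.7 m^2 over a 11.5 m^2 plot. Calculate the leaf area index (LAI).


Formula: LAI = total leaf area / ground area  (dimensionless)
LAI = 47.7 m^2 / 11.5 m^2
LAI = 4.15

4.15


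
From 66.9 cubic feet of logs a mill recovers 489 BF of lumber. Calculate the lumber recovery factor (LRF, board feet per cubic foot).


Formula: LRF = Lumber Output (BF) / Log Input (ft^3)
LRF = 489 BF / 66.9 ft^3
LRF = 7.31 BF/ft^3

7.31


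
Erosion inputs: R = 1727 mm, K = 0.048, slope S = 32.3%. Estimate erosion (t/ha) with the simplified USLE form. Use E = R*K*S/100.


Formula: E = R * K * S / 100  (simplified USLE)
R * K = 1727 * 0.048 = 82.896
E = 82.896 * 32.3 / 100 = 26.78 t/ha

26.78


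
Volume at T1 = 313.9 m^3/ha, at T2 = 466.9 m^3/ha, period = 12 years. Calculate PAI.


Formula: PAI = (V_T2 - V_T1) / (T2 - T1)
Volume increment = 466.9 - 313.9 = 153.0 m^3/ha
PAI = 153.0 / 12 = 12.75 m^3/ha/year

12.75


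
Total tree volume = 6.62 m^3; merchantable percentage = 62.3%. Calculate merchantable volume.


Formula: MV = V_total * (merchantable_pct / 100)
Merchantable fraction = 62.3% / 100 = 0.623
MV = 6.62 m^3 * 0.623 = 4.124 m^3

4.124


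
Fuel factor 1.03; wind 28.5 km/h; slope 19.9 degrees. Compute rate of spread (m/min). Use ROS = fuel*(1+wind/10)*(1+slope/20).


Formula: ROS = fuel * (1 + wind/10) * (1 + slope/20)
Wind factor = 1 + 28.5/10 = 3.85
Slope factor = 1 + 19.9/20 = 1.995
ROS = 1.03 * 3.85 * 1.995 = 7.91 m/min

7.91


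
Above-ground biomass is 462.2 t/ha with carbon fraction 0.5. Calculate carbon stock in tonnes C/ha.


Formula: Carbon Stock = Biomass * Carbon Fraction
C = 462.2 t/ha * 0.5
C = 231.1 t C/ha

231.1


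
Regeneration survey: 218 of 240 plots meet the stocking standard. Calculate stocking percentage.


Formula: Stocking % = stocked plots / total plots * 100
Stocking = 218 / 240 * 100
Stocking = 0.9083 * 100 = 90.8%

90.8


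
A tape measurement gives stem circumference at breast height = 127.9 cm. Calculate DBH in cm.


Formula: DBH = C / pi
DBH = 127.9 / pi
pi = 3.14159...
DBH = 40.7 cm

40.7


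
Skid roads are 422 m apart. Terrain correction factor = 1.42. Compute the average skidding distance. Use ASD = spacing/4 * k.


Formula: ASD = (spacing / 4) * correction
Uncorrected distance = spacing / 4 = 422 / 4 = 105.5 m
ASD = 105.5 * 1.42 = 150 m

150


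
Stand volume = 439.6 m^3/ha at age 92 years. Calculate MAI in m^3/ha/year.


Formula: MAI = Total Volume / Stand Age
MAI = 439.6 m^3/ha / 92 years
MAI = 4.78 m^3/ha/year

4.78


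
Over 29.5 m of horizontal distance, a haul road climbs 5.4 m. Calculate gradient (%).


Formula: Gradient = rise / run * 100
Gradient = 5.4 / 29.5 * 100 = 18.3%

18.3


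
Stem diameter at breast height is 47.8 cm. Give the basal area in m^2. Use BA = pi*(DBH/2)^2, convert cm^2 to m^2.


Formula: BA = pi * (DBH/2)^2 / 10000  (cm^2 to m^2)
Radius = DBH/2 = 47.8/2 = 23.9 cm
BA = pi * 23.9^2 / 10000
   = 1794.5091 cm^2 / 10000
   = 0.1795 m^2

0.1795


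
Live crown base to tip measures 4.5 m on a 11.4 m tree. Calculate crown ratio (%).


Formula: Crown Ratio = (Crown Length / Total Height) * 100
CR = (4.5 m / 11.4 m) * 100
CR = 0.3947 * 100 = 39.5%

39.5


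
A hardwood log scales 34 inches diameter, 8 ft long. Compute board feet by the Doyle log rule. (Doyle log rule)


Doyle: BF = (D - 4)^2 * L / 16
Adjusted diameter = 34 - 4 = 30 in
(D-4)^2 = 30^2 = 900
BF = 900 * 8 / 16 = 450 BF

450


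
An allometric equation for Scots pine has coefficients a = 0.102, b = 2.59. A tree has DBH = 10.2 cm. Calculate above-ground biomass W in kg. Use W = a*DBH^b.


Formula: W = a * DBH^b  (allometric power law)
DBH^b = 10.2^2.59 = 409.5194
W = 0.102 * 409.5194 = 41.8 kg

41.8


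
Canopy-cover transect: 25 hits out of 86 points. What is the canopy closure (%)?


Formula: Canopy closure = covered points / total points * 100
Closure = 25 / 86 * 100
Closure = 0.2907 * 100 = 29.1%

29.1


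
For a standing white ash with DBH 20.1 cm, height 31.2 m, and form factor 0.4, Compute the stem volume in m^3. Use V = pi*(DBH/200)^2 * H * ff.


Formula: V = pi * (DBH/200)^2 * H * ff
Radius = DBH/200 = 20.1/200 = 0.1005 m
Radius^2 = 0.1005^2 = 0.01010025 m^2
V = pi * 0.01010025 * 31.2 * 0.4
V = 0.396 m^3

0.396


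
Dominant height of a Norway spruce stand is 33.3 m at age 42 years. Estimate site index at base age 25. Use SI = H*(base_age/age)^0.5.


Formula: SI = H_dom * (base_age / age)^0.5
Age ratio = 25 / 42 = 0.59524
sqrt(age_ratio) = 0.77152
SI = 33.3 * 0.77152 = 25.7 m

25.7


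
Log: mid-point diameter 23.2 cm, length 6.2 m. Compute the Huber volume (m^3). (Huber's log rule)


Huber: V = Am * L,  Am = pi*(Dm/200)^2
Am = pi*(23.2/200)^2 = 0.042273 m^2
V = 0.042273*6.2 = 0.2621 m^3

0.2621


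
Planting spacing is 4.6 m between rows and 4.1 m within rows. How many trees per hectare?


Formula: TPH = 10000 m^2/ha / (spacing_x * spacing_y)
Area per tree = 4.6 m * 4.1 m = 18.86 m^2
TPH = 10000 / 18.86 = 530 trees/ha

530


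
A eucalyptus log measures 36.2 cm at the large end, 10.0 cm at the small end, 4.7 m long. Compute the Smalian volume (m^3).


Smalian: V = (A1 + A2)/2 * L,  A = pi*(D/200)^2
A1 = pi*(36.2/200)^2 = 0.102922 m^2
A2 = pi*(10.0/200)^2 = 0.007854 m^2
V = (0.102922+0.007854)/2*4.7 = 0.2603 m^3

0.2603


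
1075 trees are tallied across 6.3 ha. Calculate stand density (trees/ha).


Formula: Stand Density = N_trees / Area_ha
Density = 1075 trees / 6.3 ha
Density = 171 trees/ha

171


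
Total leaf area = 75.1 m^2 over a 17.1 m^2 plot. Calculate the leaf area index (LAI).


Formula: LAI = total leaf area / ground area  (dimensionless)
LAI = 75.1 m^2 / 17.1 m^2
LAI = 4.39

4.39


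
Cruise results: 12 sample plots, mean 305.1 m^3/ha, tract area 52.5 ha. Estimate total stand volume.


Formula: Total Volume = Mean Volume per ha * Total Area
Total Volume = 305.1 m^3/ha * 52.5 ha
Total Volume = 16018 m^3

16018


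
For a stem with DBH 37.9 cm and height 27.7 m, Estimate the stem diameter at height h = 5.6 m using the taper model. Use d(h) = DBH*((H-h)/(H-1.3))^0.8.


Taper: d(h) = DBH * ((H - h) / (H - 1.3))^0.8
Numerator = H - h = 27.7 - 5.6 = 22.1 m
Denominator = H - 1.3 = 27.7 - 1.3 = 26.4 m
Ratio = 22.1 / 26.4 = 0.83712
d = 37.9 * 0.83712^0.8 = 32.9 cm

32.9


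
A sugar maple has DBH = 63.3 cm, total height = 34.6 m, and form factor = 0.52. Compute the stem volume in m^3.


Formula: V = pi * (DBH/200)^2 * H * ff
Radius = DBH/200 = 63.3/200 = 0.3165 m
Radius^2 = 0.3165^2 = 0.10017225 m^2
V = pi * 0.10017225 * 34.6 * 0.52
V = 5.662 m^3

5.662


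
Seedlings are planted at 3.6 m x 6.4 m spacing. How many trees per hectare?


Formula: TPH = 10000 m^2/ha / (spacing_x * spacing_y)
Area per tree = 3.6 m * 6.4 m = 23.04 m^2
TPH = 10000 / 23.04 = 434 trees/ha

434


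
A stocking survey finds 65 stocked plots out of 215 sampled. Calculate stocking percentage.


Formula: Stocking % = stocked plots / total plots * 100
Stocking = 65 / 215 * 100
Stocking = 0.3023 * 100 = 30.2%

30.2


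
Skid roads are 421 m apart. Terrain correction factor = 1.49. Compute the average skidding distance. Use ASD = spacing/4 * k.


Formula: ASD = (spacing / 4) * correction
Uncorrected distance = spacing / 4 = 421 / 4 = 105.25 m
ASD = 105.25 * 1.49 = 157 m

157


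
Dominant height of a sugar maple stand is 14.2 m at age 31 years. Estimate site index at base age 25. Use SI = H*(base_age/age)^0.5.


Formula: SI = H_dom * (base_age / age)^0.5
Age ratio = 25 / 31 = 0.80645
sqrt(age_ratio) = 0.89803
SI = 14.2 * 0.89803 = 12.8 m

12.8


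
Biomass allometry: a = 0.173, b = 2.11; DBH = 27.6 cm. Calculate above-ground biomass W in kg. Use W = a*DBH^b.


Formula: W = a * DBH^b  (allometric power law)
DBH^b = 27.6^2.11 = 1097.2818
W = 0.173 * 1097.2818 = 189.8 kg

189.8


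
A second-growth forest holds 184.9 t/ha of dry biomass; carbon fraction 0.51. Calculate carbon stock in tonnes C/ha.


Formula: Carbon Stock = Biomass * Carbon Fraction
C = 184.9 t/ha * 0.51
C = 94.3 t C/ha

94.3


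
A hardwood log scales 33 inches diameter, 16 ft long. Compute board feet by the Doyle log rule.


Doyle: BF = (D - 4)^2 * L / 16
Adjusted diameter = 33 - 4 = 29 in
(D-4)^2 = 29^2 = 841
BF = 841 * 16 / 16 = 841 BF

841


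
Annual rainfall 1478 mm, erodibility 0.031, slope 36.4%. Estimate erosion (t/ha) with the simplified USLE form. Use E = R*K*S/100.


Formula: E = R * K * S / 100  (simplified USLE)
R * K = 1478 * 0.031 = 45.818
E = 45.818 * 36.4 / 100 = 16.68 t/ha

16.68


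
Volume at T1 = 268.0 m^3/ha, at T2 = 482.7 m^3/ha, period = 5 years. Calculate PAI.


Formula: PAI = (V_T2 - V_T1) / (T2 - T1)
Volume increment = 482.7 - 268.0 = 214.7 m^3/ha
PAI = 214.7 / 5 = 42.94 m^3/ha/year

42.94


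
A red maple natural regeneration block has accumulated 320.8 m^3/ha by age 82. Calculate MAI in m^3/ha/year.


Formula: MAI = Total Volume / Stand Age
MAI = 320.8 m^3/ha / 82 years
MAI = 3.91 m^3/ha/year

3.91


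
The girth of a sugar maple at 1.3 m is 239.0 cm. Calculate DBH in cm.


Formula: DBH = C / pi
DBH = 239.0 / pi
pi = 3.14159...
DBH = 76.1 cm

76.1


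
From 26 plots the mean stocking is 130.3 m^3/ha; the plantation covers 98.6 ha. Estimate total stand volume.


Formula: Total Volume = Mean Volume per ha * Total Area
Total Volume = 130.3 m^3/ha * 98.6 ha
Total Volume = 12848 m^3

12848


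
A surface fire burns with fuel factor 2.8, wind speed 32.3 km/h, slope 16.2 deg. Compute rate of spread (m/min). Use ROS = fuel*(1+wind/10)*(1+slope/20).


Formula: ROS = fuel * (1 + wind/10) * (1 + slope/20)
Wind factor = 1 + 32.3/10 = 4.23
Slope factor = 1 + 16.2/20 = 1.81
ROS = 2.8 * 4.23 * 1.81 = 21.44 m/min

21.44


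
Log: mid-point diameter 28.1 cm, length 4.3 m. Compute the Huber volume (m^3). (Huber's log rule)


Huber: V = Am * L,  Am = pi*(Dm/200)^2
Am = pi*(28.1/200)^2 = 0.062016 m^2
V = 0.062016*4.3 = 0.2667 m^3

0.2667


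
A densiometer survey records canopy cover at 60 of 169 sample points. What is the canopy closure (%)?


Formula: Canopy closure = covered points / total points * 100
Closure = 60 / 169 * 100
Closure = 0.355 * 100 = 35.5%

35.5


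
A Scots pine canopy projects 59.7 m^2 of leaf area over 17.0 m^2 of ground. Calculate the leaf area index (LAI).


Formula: LAI = total leaf area / ground area  (dimensionless)
LAI = 59.7 m^2 / 17.0 m^2
LAI = 3.51

3.51


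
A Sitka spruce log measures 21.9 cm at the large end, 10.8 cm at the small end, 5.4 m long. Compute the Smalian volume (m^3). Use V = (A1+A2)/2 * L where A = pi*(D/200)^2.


Smalian: V = (A1 + A2)/2 * L,  A = pi*(D/200)^2
A1 = pi*(21.9/200)^2 = 0.037668 m^2
A2 = pi*(10.8/200)^2 = 0.009161 m^2
V = (0.037668+0.009161)/2*5.4 = 0.1264 m^3

0.1264


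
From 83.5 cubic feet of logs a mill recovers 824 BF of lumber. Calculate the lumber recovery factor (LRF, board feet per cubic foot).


Formula: LRF = Lumber Output (BF) / Log Input (ft^3)
LRF = 824 BF / 83.5 ft^3
LRF = 9.87 BF/ft^3

9.87


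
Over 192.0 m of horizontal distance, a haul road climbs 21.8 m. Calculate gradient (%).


Formula: Gradient = rise / run * 100
Gradient = 21.8 / 192.0 * 100 = 11.4%

11.4


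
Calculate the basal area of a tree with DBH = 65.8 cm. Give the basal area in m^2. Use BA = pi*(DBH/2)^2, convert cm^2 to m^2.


Formula: BA = pi * (DBH/2)^2 / 10000  (cm^2 to m^2)
Radius = DBH/2 = 65.8/2 = 32.9 cm
BA = pi * 32.9^2 / 10000
   = 3400.4913 cm^2 / 10000
   = 0.34 m^2

0.34


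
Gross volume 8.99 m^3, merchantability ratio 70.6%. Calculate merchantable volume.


Formula: MV = V_total * (merchantable_pct / 100)
Merchantable fraction = 70.6% / 100 = 0.706
MV = 8.99 m^3 * 0.706 = 6.347 m^3

6.347


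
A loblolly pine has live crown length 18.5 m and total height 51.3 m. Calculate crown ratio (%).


Formula: Crown Ratio = (Crown Length / Total Height) * 100
CR = (18.5 m / 51.3 m) * 100
CR = 0.3606 * 100 = 36.1%

36.1


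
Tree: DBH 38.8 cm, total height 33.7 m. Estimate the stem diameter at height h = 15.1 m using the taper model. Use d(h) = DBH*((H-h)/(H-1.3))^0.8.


Taper: d(h) = DBH * ((H - h) / (H - 1.3))^0.8
Numerator = H - h = 33.7 - 15.1 = 18.6 m
Denominator = H - 1.3 = 33.7 - 1.3 = 32.4 m
Ratio = 18.6 / 32.4 = 0.57407
d = 38.8 * 0.57407^0.8 = 24.9 cm

24.9


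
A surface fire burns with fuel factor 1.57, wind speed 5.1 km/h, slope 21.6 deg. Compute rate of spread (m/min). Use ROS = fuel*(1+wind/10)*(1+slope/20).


Formula: ROS = fuel * (1 + wind/10) * (1 + slope/20)
Wind factor = 1 + 5.1/10 = 1.51
Slope factor = 1 + 21.6/20 = 2.08
ROS = 1.57 * 1.51 * 2.08 = 4.93 m/min

4.93


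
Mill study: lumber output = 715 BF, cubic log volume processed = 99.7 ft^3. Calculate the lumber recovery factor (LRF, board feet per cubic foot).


Formula: LRF = Lumber Output (BF) / Log Input (ft^3)
LRF = 715 BF / 99.7 ft^3
LRF = 7.17 BF/ft^3

7.17


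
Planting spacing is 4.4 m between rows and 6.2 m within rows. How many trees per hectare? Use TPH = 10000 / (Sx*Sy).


Formula: TPH = 10000 m^2/ha / (spacing_x * spacing_y)
Area per tree = 4.4 m * 6.2 m = 27.28 m^2
TPH = 10000 / 27.28 = 367 trees/ha

367


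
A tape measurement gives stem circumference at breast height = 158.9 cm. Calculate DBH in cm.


Formula: DBH = C / pi
DBH = 158.9 / pi
pi = 3.14159...
DBH = 50.6 cm

50.6


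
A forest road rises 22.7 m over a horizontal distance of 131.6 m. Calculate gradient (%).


Formula: Gradient = rise / run * 100
Gradient = 22.7 / 131.6 * 100 = 17.2%

17.2


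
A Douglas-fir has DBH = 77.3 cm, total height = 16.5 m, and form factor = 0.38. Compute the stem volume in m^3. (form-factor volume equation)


Formula: V = pi * (DBH/200)^2 * H * ff
Radius = DBH/200 = 77.3/200 = 0.3865 m
Radius^2 = 0.3865^2 = 0.14938225 m^2
V = pi * 0.14938225 * 16.5 * 0.38
V = 2.942 m^3

2.942


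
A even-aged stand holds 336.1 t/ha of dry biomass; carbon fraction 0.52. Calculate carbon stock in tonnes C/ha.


Formula: Carbon Stock = Biomass * Carbon Fraction
C = 336.1 t/ha * 0.52
C = 174.8 t C/ha

174.8


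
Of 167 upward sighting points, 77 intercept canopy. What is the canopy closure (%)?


Formula: Canopy closure = covered points / total points * 100
Closure = 77 / 167 * 100
Closure = 0.4611 * 100 = 46.1%

46.1


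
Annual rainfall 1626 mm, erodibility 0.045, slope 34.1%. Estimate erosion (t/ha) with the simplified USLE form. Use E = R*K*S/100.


Formula: E = R * K * S / 100  (simplified USLE)
R * K = 1626 * 0.045 = 73.17
E = 73.17 * 34.1 / 100 = 24.95 t/ha

24.95


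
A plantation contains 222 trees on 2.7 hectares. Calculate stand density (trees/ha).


Formula: Stand Density = N_trees / Area_ha
Density = 222 trees / 2.7 ha
Density = 82 trees/ha

82


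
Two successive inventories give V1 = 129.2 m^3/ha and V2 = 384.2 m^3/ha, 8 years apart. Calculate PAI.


Formula: PAI = (V_T2 - V_T1) / (T2 - T1)
Volume increment = 384.2 - 129.2 = 255.0 m^3/ha
PAI = 255.0 / 8 = 31.88 m^3/ha/year

31.88


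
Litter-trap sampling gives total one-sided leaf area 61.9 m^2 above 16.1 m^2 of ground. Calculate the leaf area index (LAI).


Formula: LAI = total leaf area / ground area  (dimensionless)
LAI = 61.9 m^2 / 16.1 m^2
LAI = 3.84

3.84


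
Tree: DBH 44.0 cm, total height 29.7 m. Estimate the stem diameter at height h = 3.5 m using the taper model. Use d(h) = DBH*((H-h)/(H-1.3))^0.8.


Taper: d(h) = DBH * ((H - h) / (H - 1.3))^0.8
Numerator = H - h = 29.7 - 3.5 = 26.2 m
Denominator = H - 1.3 = 29.7 - 1.3 = 28.4 m
Ratio = 26.2 / 28.4 = 0.92254
d = 44.0 * 0.92254^0.8 = 41.3 cm

41.3


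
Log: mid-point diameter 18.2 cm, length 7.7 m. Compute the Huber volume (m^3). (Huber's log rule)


Huber: V = Am * L,  Am = pi*(Dm/200)^2
Am = pi*(18.2/200)^2 = 0.026016 m^2
V = 0.026016*7.7 = 0.2003 m^3

0.2003


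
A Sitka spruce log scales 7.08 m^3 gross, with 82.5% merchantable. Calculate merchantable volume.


Formula: MV = V_total * (merchantable_pct / 100)
Merchantable fraction = 82.5% / 100 = 0.825
MV = 7.08 m^3 * 0.825 = 5.841 m^3

5.841


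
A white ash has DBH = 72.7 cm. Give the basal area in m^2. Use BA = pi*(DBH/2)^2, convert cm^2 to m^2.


Formula: BA = pi * (DBH/2)^2 / 10000  (cm^2 to m^2)
Radius = DBH/2 = 72.7/2 = 36.35 cm
BA = pi * 36.35^2 / 10000
   = 4151.0571 cm^2 / 10000
   = 0.4151 m^2

0.4151


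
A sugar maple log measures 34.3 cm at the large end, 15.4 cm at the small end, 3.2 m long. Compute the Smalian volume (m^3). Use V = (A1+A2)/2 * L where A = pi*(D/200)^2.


Smalian: V = (A1 + A2)/2 * L,  A = pi*(D/200)^2
A1 = pi*(34.3/200)^2 = 0.092401 m^2
A2 = pi*(15.4/200)^2 = 0.018627 m^2
V = (0.092401+0.018627)/2*3.2 = 0.1776 m^3

0.1776


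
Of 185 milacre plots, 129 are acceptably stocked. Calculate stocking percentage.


Formula: Stocking % = stocked plots / total plots * 100
Stocking = 129 / 185 * 100
Stocking = 0.6973 * 100 = 69.7%

69.7


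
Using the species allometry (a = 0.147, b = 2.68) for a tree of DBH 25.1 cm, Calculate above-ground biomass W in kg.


Formula: W = a * DBH^b  (allometric power law)
DBH^b = 25.1^2.68 = 5638.0065
W = 0.147 * 5638.0065 = 828.8 kg

828.8


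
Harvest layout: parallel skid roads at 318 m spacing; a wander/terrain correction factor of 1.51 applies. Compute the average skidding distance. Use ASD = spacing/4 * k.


Formula: ASD = (spacing / 4) * correction
Uncorrected distance = spacing / 4 = 318 / 4 = 79.5 m
ASD = 79.5 * 1.51 = 120 m

120


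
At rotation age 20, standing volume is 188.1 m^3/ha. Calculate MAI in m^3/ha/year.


Formula: MAI = Total Volume / Stand Age
MAI = 188.1 m^3/ha / 20 years
MAI = 9.41 m^3/ha/year

9.41


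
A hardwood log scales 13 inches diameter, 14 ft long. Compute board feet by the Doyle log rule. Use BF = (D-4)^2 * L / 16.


Doyle: BF = (D - 4)^2 * L / 16
Adjusted diameter = 13 - 4 = 9 in
(D-4)^2 = 9^2 = 81
BF = 81 * 14 / 16 = 71 BF

71


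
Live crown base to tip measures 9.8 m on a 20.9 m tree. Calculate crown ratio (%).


Formula: Crown Ratio = (Crown Length / Total Height) * 100
CR = (9.8 m / 20.9 m) * 100
CR = 0.4689 * 100 = 46.9%

46.9


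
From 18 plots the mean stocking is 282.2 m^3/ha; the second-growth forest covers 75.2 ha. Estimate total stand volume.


Formula: Total Volume = Mean Volume per ha * Total Area
Total Volume = 282.2 m^3/ha * 75.2 ha
Total Volume = 21221 m^3

21221


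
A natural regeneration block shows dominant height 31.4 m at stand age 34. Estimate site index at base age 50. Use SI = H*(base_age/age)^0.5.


Formula: SI = H_dom * (base_age / age)^0.5
Age ratio = 50 / 34 = 1.47059
sqrt(age_ratio) = 1.21268
SI = 31.4 * 1.21268 = 38.1 m

38.1


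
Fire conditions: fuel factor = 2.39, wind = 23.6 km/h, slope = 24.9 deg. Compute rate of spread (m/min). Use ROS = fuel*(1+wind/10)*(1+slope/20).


Formula: ROS = fuel * (1 + wind/10) * (1 + slope/20)
Wind factor = 1 + 23.6/10 = 3.36
Slope factor = 1 + 24.9/20 = 2.245
ROS = 2.39 * 3.36 * 2.245 = 18.03 m/min

18.03


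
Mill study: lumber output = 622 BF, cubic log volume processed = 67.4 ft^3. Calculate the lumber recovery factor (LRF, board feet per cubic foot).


Formula: LRF = Lumber Output (BF) / Log Input (ft^3)
LRF = 622 BF / 67.4 ft^3
LRF = 9.23 BF/ft^3

9.23


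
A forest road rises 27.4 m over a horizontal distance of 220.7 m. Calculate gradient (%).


Formula: Gradient = rise / run * 100
Gradient = 27.4 / 220.7 * 100 = 12.4%

12.4


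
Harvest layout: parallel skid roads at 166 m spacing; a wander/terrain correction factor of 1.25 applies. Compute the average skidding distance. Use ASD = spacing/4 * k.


Formula: ASD = (spacing / 4) * correction
Uncorrected distance = spacing / 4 = 166 / 4 = 41.5 m
ASD = 41.5 * 1.25 = 52 m

52


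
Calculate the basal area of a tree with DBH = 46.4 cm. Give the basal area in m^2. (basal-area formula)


Formula: BA = pi * (DBH/2)^2 / 10000  (cm^2 to m^2)
Radius = DBH/2 = 46.4/2 = 23.2 cm
BA = pi * 23.2^2 / 10000
   = 1690.9308 cm^2 / 10000
   = 0.1691 m^2

0.1691


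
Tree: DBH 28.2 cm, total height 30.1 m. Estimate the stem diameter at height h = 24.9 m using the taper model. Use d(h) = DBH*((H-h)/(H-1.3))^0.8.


Taper: d(h) = DBH * ((H - h) / (H - 1.3))^0.8
Numerator = H - h = 30.1 - 24.9 = 5.2 m
Denominator = H - 1.3 = 30.1 - 1.3 = 28.8 m
Ratio = 5.2 / 28.8 = 0.18056
d = 28.2 * 0.18056^0.8 = 7.2 cm

7.2


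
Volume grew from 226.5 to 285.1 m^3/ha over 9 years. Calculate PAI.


Formula: PAI = (V_T2 - V_T1) / (T2 - T1)
Volume increment = 285.1 - 226.5 = 58.6 m^3/ha
PAI = 58.6 / 9 = 6.51 m^3/ha/year

6.51


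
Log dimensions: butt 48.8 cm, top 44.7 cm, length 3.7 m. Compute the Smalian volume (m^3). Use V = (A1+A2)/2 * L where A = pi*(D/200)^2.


Smalian: V = (A1 + A2)/2 * L,  A = pi*(D/200)^2
A1 = pi*(48.8/200)^2 = 0.187038 m^2
A2 = pi*(44.7/200)^2 = 0.15693 m^2
V = (0.187038+0.15693)/2*3.7 = 0.6363 m^3

0.6363


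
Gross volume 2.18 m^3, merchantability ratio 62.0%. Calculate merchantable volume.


Formula: MV = V_total * (merchantable_pct / 100)
Merchantable fraction = 62.0% / 100 = 0.62
MV = 2.18 m^3 * 0.62 = 1.352 m^3

1.352


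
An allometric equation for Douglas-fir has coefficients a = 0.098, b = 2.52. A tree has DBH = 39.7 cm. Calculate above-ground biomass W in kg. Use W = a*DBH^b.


Formula: W = a * DBH^b  (allometric power law)
DBH^b = 39.7^2.52 = 10689.3692
W = 0.098 * 10689.3692 = 1047.6 kg

1047.6


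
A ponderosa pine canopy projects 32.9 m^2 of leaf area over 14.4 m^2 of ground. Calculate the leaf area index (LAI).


Formula: LAI = total leaf area / ground area  (dimensionless)
LAI = 32.9 m^2 / 14.4 m^2
LAI = 2.28

2.28


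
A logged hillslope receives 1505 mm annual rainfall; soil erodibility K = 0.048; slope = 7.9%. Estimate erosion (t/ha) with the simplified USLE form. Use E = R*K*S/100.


Formula: E = R * K * S / 100  (simplified USLE)
R * K = 1505 * 0.048 = 72.24
E = 72.24 * 7.9 / 100 = 5.71 t/ha

5.71


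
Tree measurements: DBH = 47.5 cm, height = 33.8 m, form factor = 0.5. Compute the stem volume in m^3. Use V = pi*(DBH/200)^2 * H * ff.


Formula: V = pi * (DBH/200)^2 * H * ff
Radius = DBH/200 = 47.5/200 = 0.2375 m
Radius^2 = 0.2375^2 = 0.05640625 m^2
V = pi * 0.05640625 * 33.8 * 0.5
V = 2.995 m^3

2.995


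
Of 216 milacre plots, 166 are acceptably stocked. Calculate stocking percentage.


Formula: Stocking % = stocked plots / total plots * 100
Stocking = 166 / 216 * 100
Stocking = 0.7685 * 100 = 76.9%

76.9


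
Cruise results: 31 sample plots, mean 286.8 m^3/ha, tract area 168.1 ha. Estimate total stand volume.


Formula: Total Volume = Mean Volume per ha * Total Area
Total Volume = 286.8 m^3/ha * 168.1 ha
Total Volume = 48211 m^3

48211


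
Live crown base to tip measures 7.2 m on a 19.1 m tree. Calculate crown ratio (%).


Formula: Crown Ratio = (Crown Length / Total Height) * 100
CR = (7.2 m / 19.1 m) * 100
CR = 0.377 * 100 = 37.7%

37.7


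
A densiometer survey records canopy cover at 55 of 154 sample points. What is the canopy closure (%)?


Formula: Canopy closure = covered points / total points * 100
Closure = 55 / 154 * 100
Closure = 0.3571 * 100 = 35.7%

35.7


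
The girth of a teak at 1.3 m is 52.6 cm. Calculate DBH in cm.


Formula: DBH = C / pi
DBH = 52.6 / pi
pi = 3.14159...
DBH = 16.7 cm

16.7


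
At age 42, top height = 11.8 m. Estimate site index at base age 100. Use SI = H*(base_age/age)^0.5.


Formula: SI = H_dom * (base_age / age)^0.5
Age ratio = 100 / 42 = 2.38095
sqrt(age_ratio) = 1.54303
SI = 11.8 * 1.54303 = 18.2 m

18.2


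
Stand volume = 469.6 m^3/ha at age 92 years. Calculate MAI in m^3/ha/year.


Formula: MAI = Total Volume / Stand Age
MAI = 469.6 m^3/ha / 92 years
MAI = 5.1 m^3/ha/year

5.1


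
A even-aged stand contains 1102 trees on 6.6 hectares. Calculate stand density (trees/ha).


Formula: Stand Density = N_trees / Area_ha
Density = 1102 trees / 6.6 ha
Density = 167 trees/ha

167


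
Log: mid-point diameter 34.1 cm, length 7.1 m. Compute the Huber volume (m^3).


Huber: V = Am * L,  Am = pi*(Dm/200)^2
Am = pi*(34.1/200)^2 = 0.091327 m^2
V = 0.091327*7.1 = 0.6484 m^3

0.6484


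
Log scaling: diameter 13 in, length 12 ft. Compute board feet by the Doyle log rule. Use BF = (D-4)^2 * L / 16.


Doyle: BF = (D - 4)^2 * L / 16
Adjusted diameter = 13 - 4 = 9 in
(D-4)^2 = 9^2 = 81
BF = 81 * 12 / 16 = 61 BF

61


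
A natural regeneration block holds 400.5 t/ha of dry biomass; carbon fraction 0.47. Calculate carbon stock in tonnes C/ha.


Formula: Carbon Stock = Biomass * Carbon Fraction
C = 400.5 t/ha * 0.47
C = 188.2 t C/ha

188.2


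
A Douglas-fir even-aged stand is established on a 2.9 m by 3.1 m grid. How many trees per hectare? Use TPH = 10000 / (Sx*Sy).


Formula: TPH = 10000 m^2/ha / (spacing_x * spacing_y)
Area per tree = 2.9 m * 3.1 m = 8.99 m^2
TPH = 10000 / 8.99 = 1112 trees/ha

1112


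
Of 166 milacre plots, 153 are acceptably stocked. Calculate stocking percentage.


Formula: Stocking % = stocked plots / total plots * 100
Stocking = 153 / 166 * 100
Stocking = 0.9217 * 100 = 92.2%

92.2


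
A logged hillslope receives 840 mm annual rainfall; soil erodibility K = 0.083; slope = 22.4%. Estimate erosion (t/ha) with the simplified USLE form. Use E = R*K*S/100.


Formula: E = R * K * S / 100  (simplified USLE)
R * K = 840 * 0.083 = 69.72
E = 69.72 * 22.4 / 100 = 15.62 t/ha

15.62


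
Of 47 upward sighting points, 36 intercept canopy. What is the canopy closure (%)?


Formula: Canopy closure = covered points / total points * 100
Closure = 36 / 47 * 100
Closure = 0.766 * 100 = 76.6%

76.6


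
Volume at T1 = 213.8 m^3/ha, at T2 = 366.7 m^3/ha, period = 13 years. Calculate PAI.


Formula: PAI = (V_T2 - V_T1) / (T2 - T1)
Volume increment = 366.7 - 213.8 = 152.9 m^3/ha
PAI = 152.9 / 13 = 11.76 m^3/ha/year

11.76


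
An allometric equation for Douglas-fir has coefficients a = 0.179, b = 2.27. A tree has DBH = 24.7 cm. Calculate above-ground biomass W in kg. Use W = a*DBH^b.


Formula: W = a * DBH^b  (allometric power law)
DBH^b = 24.7^2.27 = 1450.1806
W = 0.179 * 1450.1806 = 259.6 kg

259.6


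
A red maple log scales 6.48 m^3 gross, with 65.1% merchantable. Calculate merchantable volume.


Formula: MV = V_total * (merchantable_pct / 100)
Merchantable fraction = 65.1% / 100 = 0.651
MV = 6.48 m^3 * 0.651 = 4.218 m^3

4.218


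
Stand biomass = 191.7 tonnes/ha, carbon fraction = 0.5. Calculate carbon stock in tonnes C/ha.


Formula: Carbon Stock = Biomass * Carbon Fraction
C = 191.7 t/ha * 0.5
C = 95.9 t C/ha

95.9


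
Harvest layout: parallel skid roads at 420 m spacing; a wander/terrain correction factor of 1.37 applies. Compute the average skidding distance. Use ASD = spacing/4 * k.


Formula: ASD = (spacing / 4) * correction
Uncorrected distance = spacing / 4 = 420 / 4 = 105 m
ASD = 105 * 1.37 = 144 m

144


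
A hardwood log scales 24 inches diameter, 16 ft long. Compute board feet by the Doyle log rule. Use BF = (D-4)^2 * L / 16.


Doyle: BF = (D - 4)^2 * L / 16
Adjusted diameter = 24 - 4 = 20 in
(D-4)^2 = 20^2 = 400
BF = 400 * 16 / 16 = 400 BF

400


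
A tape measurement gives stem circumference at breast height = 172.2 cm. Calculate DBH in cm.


Formula: DBH = C / pi
DBH = 172.2 / pi
pi = 3.14159...
DBH = 54.8 cm

54.8


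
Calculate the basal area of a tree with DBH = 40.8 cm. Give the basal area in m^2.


Formula: BA = pi * (DBH/2)^2 / 10000  (cm^2 to m^2)
Radius = DBH/2 = 40.8/2 = 20.4 cm
BA = pi * 20.4^2 / 10000
   = 1307.4052 cm^2 / 10000
   = 0.1307 m^2

0.1307
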